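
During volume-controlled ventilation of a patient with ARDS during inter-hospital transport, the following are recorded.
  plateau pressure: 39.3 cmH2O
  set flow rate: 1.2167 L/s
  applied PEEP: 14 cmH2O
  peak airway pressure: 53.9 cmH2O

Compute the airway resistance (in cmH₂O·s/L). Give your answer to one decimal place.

12.0

Raw = (PIP − Pplat) / flow = (53.9 − 39.3) / 1.2167 = 14.6 / 1.2167 = 12.0 cmH2O·s/L.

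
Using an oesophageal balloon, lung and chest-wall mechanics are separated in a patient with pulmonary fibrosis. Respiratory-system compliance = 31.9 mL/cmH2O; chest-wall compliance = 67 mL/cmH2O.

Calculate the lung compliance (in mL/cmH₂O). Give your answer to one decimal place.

60.9

1/CL = 1/Crs − 1/Ccw.
1/CL = 1/31.9 − 1/67 = 0.01642.
CL = 60.901 mL/cmH2O.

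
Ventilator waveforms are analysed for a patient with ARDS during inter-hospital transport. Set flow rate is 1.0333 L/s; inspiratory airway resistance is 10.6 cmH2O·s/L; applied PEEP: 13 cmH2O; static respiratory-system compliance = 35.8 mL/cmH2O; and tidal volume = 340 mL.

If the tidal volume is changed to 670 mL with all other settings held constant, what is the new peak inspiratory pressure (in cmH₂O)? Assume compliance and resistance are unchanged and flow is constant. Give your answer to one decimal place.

PIP = Vt/C + R·V̇ + PEEP (constant-flow equation of motion).
Only the elastic term changes: ΔPIP = ΔVt / C = (670 − 340) / 35.8 = 9.218 cmH2O.
Original PIP = 340/35.8 + 10.6×1.0333 + 13 = 33.45 cmH2O; new PIP = 33.45 + (9.218) = 42.668 cmH2O.

42.7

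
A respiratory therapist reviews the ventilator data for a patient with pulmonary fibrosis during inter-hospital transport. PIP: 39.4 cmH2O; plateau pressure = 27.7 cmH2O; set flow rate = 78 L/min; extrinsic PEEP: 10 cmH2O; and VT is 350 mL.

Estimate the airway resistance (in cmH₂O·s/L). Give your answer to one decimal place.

9.0

Flow: 78 L/min ÷ 60 = 1.3 L/s.
Raw = (PIP − Pplat) / flow = (39.4 − 27.7) / 1.3 = 11.7 / 1.3 = 9.0 cmH2O·s/L.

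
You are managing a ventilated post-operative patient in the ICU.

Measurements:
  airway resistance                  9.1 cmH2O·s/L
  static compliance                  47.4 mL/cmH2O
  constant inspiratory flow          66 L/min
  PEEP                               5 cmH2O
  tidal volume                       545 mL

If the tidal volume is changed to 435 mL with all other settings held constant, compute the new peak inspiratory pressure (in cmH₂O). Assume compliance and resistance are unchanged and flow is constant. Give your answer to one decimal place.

Flow: 66 L/min ÷ 60 = 1.1 L/s.
PIP = Vt/C + R·V̇ + PEEP (constant-flow equation of motion).
Only the elastic term changes: ΔPIP = ΔVt / C = (435 − 545) / 47.4 = -2.321 cmH2O.
Original PIP = 545/47.4 + 9.1×1.1 + 5 = 26.508 cmH2O; new PIP = 26.508 + (-2.321) = 24.187 cmH2O.

24.2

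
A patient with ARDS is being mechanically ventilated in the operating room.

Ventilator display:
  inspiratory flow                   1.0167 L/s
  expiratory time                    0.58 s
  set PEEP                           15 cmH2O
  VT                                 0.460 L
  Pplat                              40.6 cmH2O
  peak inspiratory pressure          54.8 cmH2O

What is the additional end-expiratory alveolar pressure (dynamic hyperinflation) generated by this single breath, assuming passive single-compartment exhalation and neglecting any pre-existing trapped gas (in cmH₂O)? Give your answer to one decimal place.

R = (PIP − Pplat)/V̇ = (54.8 − 40.6) / 1.0167 = 14.2/1.0167 = 13.967 cmH2O·s/L.
C = Vt/(Pplat − PEEP) = 460.0 / (40.6 − 15) = 460.0/25.6 = 17.969 mL/cmH2O.
τ = R × C = 13.967 × 0.01797 L/cmH2O = 0.251 s.
Fraction remaining = e^(−Te/τ) = e^(−0.58/0.251) = 0.09919; trapped volume = 460.0 × 0.09919 = 45.627 mL.
Additional alveolar pressure from trapping ≈ V_trapped / C = 45.627 / 17.969 = 2.539 cmH2O.

2.5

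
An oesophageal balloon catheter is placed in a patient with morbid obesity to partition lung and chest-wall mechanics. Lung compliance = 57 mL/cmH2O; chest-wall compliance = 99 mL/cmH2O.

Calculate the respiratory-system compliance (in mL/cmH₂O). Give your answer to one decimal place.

36.2

Lung and chest wall are elastances in series: 1/Crs = 1/CL + 1/Ccw.
1/Crs = 1/57 + 1/99 = 0.02764.
Crs = 36.179 mL/cmH2O.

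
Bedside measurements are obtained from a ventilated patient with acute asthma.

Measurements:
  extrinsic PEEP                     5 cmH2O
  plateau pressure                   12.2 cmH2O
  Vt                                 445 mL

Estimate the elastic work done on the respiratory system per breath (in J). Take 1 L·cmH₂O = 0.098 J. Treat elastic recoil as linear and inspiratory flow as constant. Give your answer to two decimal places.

0.16

Elastic work ≈ ½ × (Pplat − PEEP) × Vt = 0.5 × (12.2 − 5) × 0.445 L = 0.5 × 7.2 × 0.445 = 1.602 L·cmH2O.
× 0.098 J/(L·cmH2O) → 0.157 J.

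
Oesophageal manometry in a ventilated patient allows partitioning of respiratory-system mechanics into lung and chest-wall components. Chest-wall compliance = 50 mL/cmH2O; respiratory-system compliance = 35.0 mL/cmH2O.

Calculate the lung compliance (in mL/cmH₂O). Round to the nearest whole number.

117

1/CL = 1/Crs − 1/Ccw.
1/CL = 1/35.0 − 1/50 = 0.008571.
CL = 116.67 mL/cmH2O.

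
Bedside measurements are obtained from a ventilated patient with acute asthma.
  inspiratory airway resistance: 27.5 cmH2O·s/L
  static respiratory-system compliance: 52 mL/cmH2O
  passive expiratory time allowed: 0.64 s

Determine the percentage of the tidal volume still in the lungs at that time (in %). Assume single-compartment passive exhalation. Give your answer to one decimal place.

63.9

τ = R × C = 27.5 × 52 mL/cmH2O = 27.5 × 0.052 L/cmH2O = 1.43 s.
Passive exhalation: V(t)/V₀ = e^(−t/τ) = e^(−0.64/1.43) = 0.6392.
Fraction remaining = 0.6392 → 63.92%.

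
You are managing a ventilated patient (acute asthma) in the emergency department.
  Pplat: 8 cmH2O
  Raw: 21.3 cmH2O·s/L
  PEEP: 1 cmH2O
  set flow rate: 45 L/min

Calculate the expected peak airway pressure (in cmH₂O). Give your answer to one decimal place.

24.0

Flow: 45 L/min ÷ 60 = 0.75 L/s.
PIP = Pplat + Raw × flow = 8 + 21.3 × 0.75 = 8 + 15.975 = 23.975 cmH2O.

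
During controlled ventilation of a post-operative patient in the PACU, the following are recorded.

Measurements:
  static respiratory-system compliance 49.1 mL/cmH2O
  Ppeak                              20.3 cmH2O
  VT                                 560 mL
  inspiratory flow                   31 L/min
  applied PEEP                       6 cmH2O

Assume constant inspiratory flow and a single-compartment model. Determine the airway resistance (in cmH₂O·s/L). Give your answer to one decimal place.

5.6

Flow: 31 L/min ÷ 60 = 0.5167 L/s.
Equation of motion (constant flow): PIP = Vt/C + R·V̇ + PEEP.
R·V̇ = PIP − Vt/C − PEEP = 20.3 − 560/49.1 − 6 = 20.3 − 11.405 − 6 = 2.895 cmH2O.
R = 2.895 / 0.5167 = 5.603 cmH2O·s/L.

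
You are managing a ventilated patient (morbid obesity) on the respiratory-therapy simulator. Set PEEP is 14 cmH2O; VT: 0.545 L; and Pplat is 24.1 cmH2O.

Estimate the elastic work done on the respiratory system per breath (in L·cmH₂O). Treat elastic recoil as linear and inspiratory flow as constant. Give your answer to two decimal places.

Elastic work ≈ ½ × (Pplat − PEEP) × Vt = 0.5 × (24.1 − 14) × 0.545 L = 0.5 × 10.1 × 0.545 = 2.752 L·cmH2O.

2.75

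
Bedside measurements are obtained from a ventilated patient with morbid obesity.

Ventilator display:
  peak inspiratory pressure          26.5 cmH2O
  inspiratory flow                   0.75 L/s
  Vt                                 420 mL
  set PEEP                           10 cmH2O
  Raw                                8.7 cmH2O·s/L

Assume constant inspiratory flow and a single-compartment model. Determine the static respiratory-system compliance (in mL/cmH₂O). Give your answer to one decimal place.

Equation of motion (constant flow): PIP = Vt/C + R·V̇ + PEEP.
Vt/C = PIP − R·V̇ − PEEP = 26.5 − 8.7×0.75 − 10 = 26.5 − 6.525 − 10 = 9.975 cmH2O.
C = Vt / 9.975 = 420 / 9.975 = 42.105 mL/cmH2O.

42.1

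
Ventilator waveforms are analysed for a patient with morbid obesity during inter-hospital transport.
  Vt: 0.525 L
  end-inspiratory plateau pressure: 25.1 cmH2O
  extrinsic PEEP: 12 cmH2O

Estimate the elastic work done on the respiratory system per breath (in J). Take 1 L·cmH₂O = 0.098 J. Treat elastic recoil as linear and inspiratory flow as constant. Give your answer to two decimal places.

0.34

Elastic work ≈ ½ × (Pplat − PEEP) × Vt = 0.5 × (25.1 − 12) × 0.525 L = 0.5 × 13.1 × 0.525 = 3.439 L·cmH2O.
× 0.098 J/(L·cmH2O) → 0.337 J.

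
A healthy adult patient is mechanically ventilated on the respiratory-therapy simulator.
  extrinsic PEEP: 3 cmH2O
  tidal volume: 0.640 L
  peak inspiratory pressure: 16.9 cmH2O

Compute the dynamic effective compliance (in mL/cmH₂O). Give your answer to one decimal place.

46.0

Dynamic compliance = Vt / (PIP − PEEP) = 640 / (16.9 − 3) = 640 / 13.9 = 46.043 mL/cmH2O.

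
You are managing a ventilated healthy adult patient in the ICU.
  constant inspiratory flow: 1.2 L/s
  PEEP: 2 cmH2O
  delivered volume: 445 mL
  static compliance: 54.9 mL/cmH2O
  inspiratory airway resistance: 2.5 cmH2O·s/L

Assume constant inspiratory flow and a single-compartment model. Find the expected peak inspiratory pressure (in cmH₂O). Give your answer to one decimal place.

13.1

Equation of motion (constant flow): PIP = Vt/C + R·V̇ + PEEP.
PIP = 445/54.9 + 2.5×1.2 + 2 = 8.106 + 3.0 + 2 = 13.106 cmH2O.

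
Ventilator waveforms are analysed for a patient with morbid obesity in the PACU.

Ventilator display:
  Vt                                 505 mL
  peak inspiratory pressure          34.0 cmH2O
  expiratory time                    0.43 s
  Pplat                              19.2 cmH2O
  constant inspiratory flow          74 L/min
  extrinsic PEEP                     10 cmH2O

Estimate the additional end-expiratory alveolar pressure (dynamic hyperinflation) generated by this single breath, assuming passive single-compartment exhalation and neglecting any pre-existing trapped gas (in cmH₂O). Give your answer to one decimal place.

Flow: 74 L/min ÷ 60 = 1.2333 L/s.
R = (PIP − Pplat)/V̇ = (34.0 − 19.2) / 1.2333 = 14.8/1.2333 = 12.0 cmH2O·s/L.
C = Vt/(Pplat − PEEP) = 505.0 / (19.2 − 10) = 505.0/9.2 = 54.891 mL/cmH2O.
τ = R × C = 12.0 × 0.05489 L/cmH2O = 0.6587 s.
Fraction remaining = e^(−Te/τ) = e^(−0.43/0.6587) = 0.5206; trapped volume = 505.0 × 0.5206 = 262.9 mL.
Additional alveolar pressure from trapping ≈ V_trapped / C = 262.9 / 54.891 = 4.789 cmH2O.

4.8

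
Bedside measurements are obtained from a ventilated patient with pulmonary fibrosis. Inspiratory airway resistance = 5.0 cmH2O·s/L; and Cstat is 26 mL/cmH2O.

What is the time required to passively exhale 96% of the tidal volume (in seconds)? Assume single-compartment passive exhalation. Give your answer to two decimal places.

τ = R × C = 5.0 × 26 mL/cmH2O = 5.0 × 0.026 L/cmH2O = 0.13 s.
Exhaled fraction f = 1 − e^(−t/τ) → t = −τ·ln(1 − f) = −0.13·ln(0.04) = 0.4185 s.

0.42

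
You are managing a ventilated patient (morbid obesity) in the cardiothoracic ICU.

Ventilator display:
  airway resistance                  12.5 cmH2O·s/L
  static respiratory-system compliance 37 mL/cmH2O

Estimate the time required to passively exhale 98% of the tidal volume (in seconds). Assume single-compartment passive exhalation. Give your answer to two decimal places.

1.81

τ = R × C = 12.5 × 37 mL/cmH2O = 12.5 × 0.037 L/cmH2O = 0.4625 s.
Exhaled fraction f = 1 − e^(−t/τ) → t = −τ·ln(1 − f) = −0.4625·ln(0.02) = 1.809 s.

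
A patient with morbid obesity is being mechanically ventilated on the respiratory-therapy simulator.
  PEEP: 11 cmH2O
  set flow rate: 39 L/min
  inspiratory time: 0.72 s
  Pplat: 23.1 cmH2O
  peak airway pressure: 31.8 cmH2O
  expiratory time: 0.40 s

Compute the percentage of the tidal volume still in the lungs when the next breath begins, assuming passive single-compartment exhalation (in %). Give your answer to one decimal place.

46.2

Flow: 39 L/min ÷ 60 = 0.65 L/s.
Vt = flow × Ti = 0.65 L/s × 0.72 s × 1000 mL/L = 468.0 mL.
R = (PIP − Pplat)/V̇ = (31.8 − 23.1) / 0.65 = 8.7/0.65 = 13.385 cmH2O·s/L.
C = Vt/(Pplat − PEEP) = 468.0 / (23.1 − 11) = 468.0/12.1 = 38.678 mL/cmH2O.
τ = R × C = 13.385 × 0.03868 L/cmH2O = 0.5177 s.
Fraction remaining at end-expiration = e^(−Te/τ) = e^(−0.40/0.5177) = 0.4618 → 46.18%.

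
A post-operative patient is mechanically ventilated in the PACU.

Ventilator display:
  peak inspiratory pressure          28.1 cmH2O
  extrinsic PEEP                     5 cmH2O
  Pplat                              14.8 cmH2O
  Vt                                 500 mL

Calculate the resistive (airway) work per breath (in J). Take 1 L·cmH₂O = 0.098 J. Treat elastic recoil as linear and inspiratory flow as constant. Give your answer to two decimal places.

With constant inspiratory flow the resistive pressure is constant at PIP − Pplat = 28.1 − 14.8 = 13.3 cmH2O, so resistive work = 13.3 × 0.500 = 6.65 L·cmH2O.
× 0.098 J/(L·cmH2O) → 0.6517 J.

0.65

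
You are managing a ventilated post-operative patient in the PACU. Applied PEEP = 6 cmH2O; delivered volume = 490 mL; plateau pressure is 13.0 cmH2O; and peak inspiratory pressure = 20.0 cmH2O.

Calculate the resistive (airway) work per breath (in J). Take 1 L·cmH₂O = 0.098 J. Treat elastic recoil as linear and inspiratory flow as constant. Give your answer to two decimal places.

With constant inspiratory flow the resistive pressure is constant at PIP − Pplat = 20.0 − 13.0 = 7.0 cmH2O, so resistive work = 7.0 × 0.490 = 3.43 L·cmH2O.
× 0.098 J/(L·cmH2O) → 0.3361 J.

0.34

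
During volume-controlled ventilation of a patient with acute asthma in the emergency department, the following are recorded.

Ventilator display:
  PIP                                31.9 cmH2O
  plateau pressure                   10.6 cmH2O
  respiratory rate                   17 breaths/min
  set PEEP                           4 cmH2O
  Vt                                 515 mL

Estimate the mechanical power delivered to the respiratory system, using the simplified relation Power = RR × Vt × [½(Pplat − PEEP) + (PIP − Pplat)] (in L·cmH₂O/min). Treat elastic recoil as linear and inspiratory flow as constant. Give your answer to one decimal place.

Per-breath work = Vt × [½(Pplat−PEEP) + (PIP−Pplat)] = 0.515 × [0.5×6.6 + 21.3] = 0.515 × 24.6 = 12.669 L·cmH2O.
Power = 17 × 12.669 = 215.37 L·cmH2O/min.

215.4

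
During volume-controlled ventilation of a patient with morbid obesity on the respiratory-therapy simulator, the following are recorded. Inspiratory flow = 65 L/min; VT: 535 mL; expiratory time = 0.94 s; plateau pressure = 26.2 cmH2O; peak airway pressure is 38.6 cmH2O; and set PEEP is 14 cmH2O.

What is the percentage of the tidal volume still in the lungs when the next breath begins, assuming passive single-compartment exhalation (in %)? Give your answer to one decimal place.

15.4

Flow: 65 L/min ÷ 60 = 1.0833 L/s.
R = (PIP − Pplat)/V̇ = (38.6 − 26.2) / 1.0833 = 12.4/1.0833 = 11.447 cmH2O·s/L.
C = Vt/(Pplat − PEEP) = 535.0 / (26.2 − 14) = 535.0/12.2 = 43.852 mL/cmH2O.
τ = R × C = 11.447 × 0.04385 L/cmH2O = 0.502 s.
Fraction remaining at end-expiration = e^(−Te/τ) = e^(−0.94/0.502) = 0.1537 → 15.37%.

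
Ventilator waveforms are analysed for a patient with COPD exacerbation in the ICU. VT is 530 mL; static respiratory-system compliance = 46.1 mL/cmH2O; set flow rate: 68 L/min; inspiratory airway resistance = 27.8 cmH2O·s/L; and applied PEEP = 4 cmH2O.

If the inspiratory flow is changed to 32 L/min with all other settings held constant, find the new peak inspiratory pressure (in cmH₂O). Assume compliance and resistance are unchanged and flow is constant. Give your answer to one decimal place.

30.3

Flow: 68 L/min ÷ 60 = 1.1333 L/s.
New flow: 32 L/min ÷ 60 = 0.5333 L/s.
PIP = Vt/C + R·V̇ + PEEP (constant-flow equation of motion).
Only the resistive term changes: ΔPIP = R × ΔV̇ = 27.8 × (0.5333 − 1.1333) = 27.8 × -0.6 = -16.68 cmH2O.
Original PIP = 530/46.1 + 27.8×1.1333 + 4 = 47.002 cmH2O; new PIP = 47.002 + (-16.68) = 30.322 cmH2O.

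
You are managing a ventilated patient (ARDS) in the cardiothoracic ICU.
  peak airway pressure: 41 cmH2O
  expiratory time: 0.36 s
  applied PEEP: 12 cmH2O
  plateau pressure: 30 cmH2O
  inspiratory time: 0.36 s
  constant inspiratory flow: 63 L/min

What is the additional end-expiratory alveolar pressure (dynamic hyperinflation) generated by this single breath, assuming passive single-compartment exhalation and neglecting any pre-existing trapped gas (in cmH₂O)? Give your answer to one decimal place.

Flow: 63 L/min ÷ 60 = 1.05 L/s.
Vt = flow × Ti = 1.05 L/s × 0.36 s × 1000 mL/L = 378.0 mL.
R = (PIP − Pplat)/V̇ = (41 − 30) / 1.05 = 11.0/1.05 = 10.476 cmH2O·s/L.
C = Vt/(Pplat − PEEP) = 378.0 / (30 − 12) = 378.0/18.0 = 21.0 mL/cmH2O.
τ = R × C = 10.476 × 0.021 L/cmH2O = 0.22 s.
Fraction remaining = e^(−Te/τ) = e^(−0.36/0.22) = 0.1947; trapped volume = 378.0 × 0.1947 = 73.597 mL.
Additional alveolar pressure from trapping ≈ V_trapped / C = 73.597 / 21.0 = 3.505 cmH2O.

3.5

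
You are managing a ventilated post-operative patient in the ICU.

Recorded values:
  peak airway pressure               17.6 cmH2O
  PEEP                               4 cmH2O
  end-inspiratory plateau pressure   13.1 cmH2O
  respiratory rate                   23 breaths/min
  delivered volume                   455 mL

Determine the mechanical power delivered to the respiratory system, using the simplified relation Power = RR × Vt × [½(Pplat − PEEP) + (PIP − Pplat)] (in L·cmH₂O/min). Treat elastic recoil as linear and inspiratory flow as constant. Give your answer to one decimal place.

94.7

Per-breath work = Vt × [½(Pplat−PEEP) + (PIP−Pplat)] = 0.455 × [0.5×9.1 + 4.5] = 0.455 × 9.05 = 4.118 L·cmH2O.
Power = 23 × 4.118 = 94.714 L·cmH2O/min.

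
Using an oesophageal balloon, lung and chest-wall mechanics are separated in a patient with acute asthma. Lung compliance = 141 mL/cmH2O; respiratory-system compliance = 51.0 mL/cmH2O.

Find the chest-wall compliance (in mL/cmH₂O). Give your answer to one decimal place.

1/Ccw = 1/Crs − 1/CL.
1/Ccw = 1/51.0 − 1/141 = 0.01252.
Ccw = 79.872 mL/cmH2O.

79.9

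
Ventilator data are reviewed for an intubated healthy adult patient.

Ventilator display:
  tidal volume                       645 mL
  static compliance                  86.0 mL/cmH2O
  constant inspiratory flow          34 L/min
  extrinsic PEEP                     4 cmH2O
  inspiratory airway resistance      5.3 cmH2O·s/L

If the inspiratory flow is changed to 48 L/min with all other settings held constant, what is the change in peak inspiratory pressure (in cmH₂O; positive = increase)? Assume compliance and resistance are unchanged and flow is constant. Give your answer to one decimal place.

Flow: 34 L/min ÷ 60 = 0.5667 L/s.
New flow: 48 L/min ÷ 60 = 0.8 L/s.
PIP = Vt/C + R·V̇ + PEEP (constant-flow equation of motion).
Only the resistive term changes: ΔPIP = R × ΔV̇ = 5.3 × (0.8 − 0.5667) = 5.3 × 0.2333 = 1.236 cmH2O.

1.2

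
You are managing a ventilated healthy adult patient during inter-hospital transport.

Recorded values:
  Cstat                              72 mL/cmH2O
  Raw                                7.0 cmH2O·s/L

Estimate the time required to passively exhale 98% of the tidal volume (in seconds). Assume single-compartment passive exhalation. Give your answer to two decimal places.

τ = R × C = 7.0 × 72 mL/cmH2O = 7.0 × 0.072 L/cmH2O = 0.504 s.
Exhaled fraction f = 1 − e^(−t/τ) → t = −τ·ln(1 − f) = −0.504·ln(0.02) = 1.972 s.

1.97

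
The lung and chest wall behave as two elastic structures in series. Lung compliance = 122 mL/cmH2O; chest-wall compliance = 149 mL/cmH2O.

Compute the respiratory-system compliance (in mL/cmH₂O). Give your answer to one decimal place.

67.1

Lung and chest wall are elastances in series: 1/Crs = 1/CL + 1/Ccw.
1/Crs = 1/122 + 1/149 = 0.01491.
Crs = 67.069 mL/cmH2O.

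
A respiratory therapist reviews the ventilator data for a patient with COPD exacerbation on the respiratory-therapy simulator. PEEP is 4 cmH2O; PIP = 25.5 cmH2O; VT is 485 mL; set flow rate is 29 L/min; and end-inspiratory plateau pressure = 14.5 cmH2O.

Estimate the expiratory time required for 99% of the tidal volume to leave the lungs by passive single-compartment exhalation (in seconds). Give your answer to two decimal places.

Flow: 29 L/min ÷ 60 = 0.4833 L/s.
R = (PIP − Pplat)/V̇ = (25.5 − 14.5) / 0.4833 = 11.0/0.4833 = 22.76 cmH2O·s/L.
C = Vt/(Pplat − PEEP) = 485.0 / (14.5 − 4) = 485.0/10.5 = 46.19 mL/cmH2O.
τ = R × C = 22.76 × 0.04619 L/cmH2O = 1.051 s.
t = −τ·ln(1 − 0.99) = −1.051·ln(0.01) = 4.84 s.

4.84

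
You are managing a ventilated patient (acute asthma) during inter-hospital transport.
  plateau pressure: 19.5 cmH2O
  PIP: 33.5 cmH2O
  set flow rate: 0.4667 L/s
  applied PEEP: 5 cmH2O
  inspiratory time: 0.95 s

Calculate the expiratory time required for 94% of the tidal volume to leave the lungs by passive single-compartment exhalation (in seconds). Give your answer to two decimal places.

Vt = flow × Ti = 0.4667 L/s × 0.95 s × 1000 mL/L = 443.37 mL.
R = (PIP − Pplat)/V̇ = (33.5 − 19.5) / 0.4667 = 14.0/0.4667 = 29.998 cmH2O·s/L.
C = Vt/(Pplat − PEEP) = 443.37 / (19.5 − 5) = 443.37/14.5 = 30.577 mL/cmH2O.
τ = R × C = 29.998 × 0.03058 L/cmH2O = 0.9173 s.
t = −τ·ln(1 − 0.94) = −0.9173·ln(0.06) = 2.581 s.

2.58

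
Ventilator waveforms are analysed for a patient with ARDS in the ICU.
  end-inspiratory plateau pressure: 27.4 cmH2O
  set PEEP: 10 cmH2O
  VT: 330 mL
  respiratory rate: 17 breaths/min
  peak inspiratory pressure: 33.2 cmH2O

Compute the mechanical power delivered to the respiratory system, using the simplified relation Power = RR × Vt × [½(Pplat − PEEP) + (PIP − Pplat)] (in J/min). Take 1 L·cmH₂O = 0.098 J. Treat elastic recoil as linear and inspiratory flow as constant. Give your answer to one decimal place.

8.0

Per-breath work = Vt × [½(Pplat−PEEP) + (PIP−Pplat)] = 0.330 × [0.5×17.4 + 5.8] = 0.330 × 14.5 = 4.785 L·cmH2O.
Power = 17 × 4.785 = 81.345 L·cmH2O/min.
× 0.098 J/(L·cmH2O) → 7.972 J/min.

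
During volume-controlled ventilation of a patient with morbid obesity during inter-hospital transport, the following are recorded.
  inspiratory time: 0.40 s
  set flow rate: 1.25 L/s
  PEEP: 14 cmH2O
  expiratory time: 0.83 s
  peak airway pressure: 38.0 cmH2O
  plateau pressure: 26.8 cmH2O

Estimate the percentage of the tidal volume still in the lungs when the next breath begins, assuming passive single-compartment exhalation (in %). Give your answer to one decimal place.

Vt = flow × Ti = 1.25 L/s × 0.40 s × 1000 mL/L = 500.0 mL.
R = (PIP − Pplat)/V̇ = (38.0 − 26.8) / 1.25 = 11.2/1.25 = 8.96 cmH2O·s/L.
C = Vt/(Pplat − PEEP) = 500.0 / (26.8 − 14) = 500.0/12.8 = 39.063 mL/cmH2O.
τ = R × C = 8.96 × 0.03906 L/cmH2O = 0.35 s.
Fraction remaining at end-expiration = e^(−Te/τ) = e^(−0.83/0.35) = 0.09335 → 9.335%.

9.3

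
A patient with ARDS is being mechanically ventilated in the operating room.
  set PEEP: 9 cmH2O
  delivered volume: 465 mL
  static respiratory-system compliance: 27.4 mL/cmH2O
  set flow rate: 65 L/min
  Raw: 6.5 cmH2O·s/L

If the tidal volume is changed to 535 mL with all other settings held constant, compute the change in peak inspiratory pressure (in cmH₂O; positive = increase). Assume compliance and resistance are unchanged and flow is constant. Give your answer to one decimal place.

2.6

PIP = Vt/C + R·V̇ + PEEP (constant-flow equation of motion).
Only the elastic term changes: ΔPIP = ΔVt / C = (535 − 465) / 27.4 = 2.555 cmH2O.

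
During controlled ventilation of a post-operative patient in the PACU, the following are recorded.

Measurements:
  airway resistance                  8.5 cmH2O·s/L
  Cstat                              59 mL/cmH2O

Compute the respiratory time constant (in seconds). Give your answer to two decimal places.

0.50

τ = R × C = 8.5 × 59 mL/cmH2O = 8.5 × 0.059 L/cmH2O = 0.5015 s.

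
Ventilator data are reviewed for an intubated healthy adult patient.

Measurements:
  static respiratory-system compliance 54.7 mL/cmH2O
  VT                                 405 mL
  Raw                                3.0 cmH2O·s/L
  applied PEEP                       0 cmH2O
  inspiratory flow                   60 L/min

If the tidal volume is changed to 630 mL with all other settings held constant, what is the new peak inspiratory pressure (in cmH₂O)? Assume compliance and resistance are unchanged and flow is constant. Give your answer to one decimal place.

14.5

Flow: 60 L/min ÷ 60 = 1 L/s.
PIP = Vt/C + R·V̇ + PEEP (constant-flow equation of motion).
Only the elastic term changes: ΔPIP = ΔVt / C = (630 − 405) / 54.7 = 4.113 cmH2O.
Original PIP = 405/54.7 + 3.0×1 + 0 = 10.404 cmH2O; new PIP = 10.404 + (4.113) = 14.517 cmH2O.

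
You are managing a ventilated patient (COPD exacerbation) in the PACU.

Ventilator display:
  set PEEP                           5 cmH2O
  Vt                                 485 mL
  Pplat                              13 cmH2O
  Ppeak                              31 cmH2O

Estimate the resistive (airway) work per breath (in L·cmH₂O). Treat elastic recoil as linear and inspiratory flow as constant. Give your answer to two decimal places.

8.73

With constant inspiratory flow the resistive pressure is constant at PIP − Pplat = 31 − 13 = 18.0 cmH2O, so resistive work = 18.0 × 0.485 = 8.73 L·cmH2O.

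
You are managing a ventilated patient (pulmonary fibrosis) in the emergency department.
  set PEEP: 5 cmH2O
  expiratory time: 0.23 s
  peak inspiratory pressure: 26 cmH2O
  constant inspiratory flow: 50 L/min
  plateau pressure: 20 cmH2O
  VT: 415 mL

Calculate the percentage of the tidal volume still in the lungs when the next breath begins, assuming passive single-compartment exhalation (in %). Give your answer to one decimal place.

Flow: 50 L/min ÷ 60 = 0.8333 L/s.
R = (PIP − Pplat)/V̇ = (26 − 20) / 0.8333 = 6.0/0.8333 = 7.2 cmH2O·s/L.
C = Vt/(Pplat − PEEP) = 415.0 / (20 − 5) = 415.0/15.0 = 27.667 mL/cmH2O.
τ = R × C = 7.2 × 0.02767 L/cmH2O = 0.1992 s.
Fraction remaining at end-expiration = e^(−Te/τ) = e^(−0.23/0.1992) = 0.3152 → 31.52%.

31.5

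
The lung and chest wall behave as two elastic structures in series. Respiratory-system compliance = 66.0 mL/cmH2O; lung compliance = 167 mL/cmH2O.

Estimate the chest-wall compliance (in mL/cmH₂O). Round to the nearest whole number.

109

1/Ccw = 1/Crs − 1/CL.
1/Ccw = 1/66.0 − 1/167 = 0.009163.
Ccw = 109.13 mL/cmH2O.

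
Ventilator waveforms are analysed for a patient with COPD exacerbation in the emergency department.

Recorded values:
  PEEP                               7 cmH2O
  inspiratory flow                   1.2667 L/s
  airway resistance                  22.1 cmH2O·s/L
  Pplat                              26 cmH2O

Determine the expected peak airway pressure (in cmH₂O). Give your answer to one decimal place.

54.0

PIP = Pplat + Raw × flow = 26 + 22.1 × 1.2667 = 26 + 27.994 = 53.994 cmH2O.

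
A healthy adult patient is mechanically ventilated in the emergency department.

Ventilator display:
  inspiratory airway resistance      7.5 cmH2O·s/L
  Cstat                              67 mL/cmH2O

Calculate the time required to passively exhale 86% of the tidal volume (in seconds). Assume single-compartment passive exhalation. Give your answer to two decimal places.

τ = R × C = 7.5 × 67 mL/cmH2O = 7.5 × 0.067 L/cmH2O = 0.5025 s.
Exhaled fraction f = 1 − e^(−t/τ) → t = −τ·ln(1 − f) = −0.5025·ln(0.14) = 0.988 s.

0.99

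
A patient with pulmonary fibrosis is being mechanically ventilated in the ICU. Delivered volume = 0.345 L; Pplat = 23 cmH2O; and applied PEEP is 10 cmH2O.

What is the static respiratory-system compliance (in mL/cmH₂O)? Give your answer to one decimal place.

26.5

Cstat = Vt / (Pplat − PEEP) = 345 / (23 − 10) = 345 / 13.0 = 26.538 mL/cmH2O.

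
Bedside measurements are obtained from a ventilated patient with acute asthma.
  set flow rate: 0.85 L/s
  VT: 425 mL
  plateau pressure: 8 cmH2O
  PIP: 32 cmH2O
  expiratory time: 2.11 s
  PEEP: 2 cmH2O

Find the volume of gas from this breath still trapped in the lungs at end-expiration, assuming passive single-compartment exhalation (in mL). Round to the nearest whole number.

R = (PIP − Pplat)/V̇ = (32 − 8) / 0.85 = 24.0/0.85 = 28.235 cmH2O·s/L.
C = Vt/(Pplat − PEEP) = 425.0 / (8 − 2) = 425.0/6.0 = 70.833 mL/cmH2O.
τ = R × C = 28.235 × 0.07083 L/cmH2O = 2.0 s.
Fraction remaining = e^(−Te/τ) = e^(−2.11/2.0) = 0.3482.
Trapped volume = 425.0 × 0.3482 = 147.99 mL.

148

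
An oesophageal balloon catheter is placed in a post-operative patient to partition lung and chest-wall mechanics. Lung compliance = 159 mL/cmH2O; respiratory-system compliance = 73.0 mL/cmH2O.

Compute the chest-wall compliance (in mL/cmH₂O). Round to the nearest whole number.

1/Ccw = 1/Crs − 1/CL.
1/Ccw = 1/73.0 − 1/159 = 0.007409.
Ccw = 134.97 mL/cmH2O.

135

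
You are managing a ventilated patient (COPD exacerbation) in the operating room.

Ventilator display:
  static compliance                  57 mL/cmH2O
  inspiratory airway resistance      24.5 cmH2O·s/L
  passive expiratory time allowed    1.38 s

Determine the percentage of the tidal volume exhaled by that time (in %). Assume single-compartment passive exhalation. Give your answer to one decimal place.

τ = R × C = 24.5 × 57 mL/cmH2O = 24.5 × 0.057 L/cmH2O = 1.397 s.
Passive exhalation: V(t)/V₀ = e^(−t/τ) = e^(−1.38/1.397) = 0.3724.
Fraction exhaled = 1 − 0.3724 = 0.6276 → 62.76%.

62.8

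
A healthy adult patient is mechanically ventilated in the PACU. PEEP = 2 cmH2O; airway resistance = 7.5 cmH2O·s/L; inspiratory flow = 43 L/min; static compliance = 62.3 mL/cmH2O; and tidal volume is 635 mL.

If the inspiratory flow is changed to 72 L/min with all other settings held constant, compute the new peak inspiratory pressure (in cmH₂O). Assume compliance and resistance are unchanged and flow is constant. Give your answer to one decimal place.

Flow: 43 L/min ÷ 60 = 0.7167 L/s.
New flow: 72 L/min ÷ 60 = 1.2 L/s.
PIP = Vt/C + R·V̇ + PEEP (constant-flow equation of motion).
Only the resistive term changes: ΔPIP = R × ΔV̇ = 7.5 × (1.2 − 0.7167) = 7.5 × 0.4833 = 3.625 cmH2O.
Original PIP = 635/62.3 + 7.5×0.7167 + 2 = 17.568 cmH2O; new PIP = 17.568 + (3.625) = 21.193 cmH2O.

21.2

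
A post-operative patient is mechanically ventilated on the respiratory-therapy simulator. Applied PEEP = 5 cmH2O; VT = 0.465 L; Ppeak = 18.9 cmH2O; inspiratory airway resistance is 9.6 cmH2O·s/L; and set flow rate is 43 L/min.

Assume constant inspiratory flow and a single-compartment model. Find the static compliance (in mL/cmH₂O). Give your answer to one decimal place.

66.2

Flow: 43 L/min ÷ 60 = 0.7167 L/s.
Equation of motion (constant flow): PIP = Vt/C + R·V̇ + PEEP.
Vt/C = PIP − R·V̇ − PEEP = 18.9 − 9.6×0.7167 − 5 = 18.9 − 6.88 − 5 = 7.02 cmH2O.
C = Vt / 7.02 = 465 / 7.02 = 66.239 mL/cmH2O.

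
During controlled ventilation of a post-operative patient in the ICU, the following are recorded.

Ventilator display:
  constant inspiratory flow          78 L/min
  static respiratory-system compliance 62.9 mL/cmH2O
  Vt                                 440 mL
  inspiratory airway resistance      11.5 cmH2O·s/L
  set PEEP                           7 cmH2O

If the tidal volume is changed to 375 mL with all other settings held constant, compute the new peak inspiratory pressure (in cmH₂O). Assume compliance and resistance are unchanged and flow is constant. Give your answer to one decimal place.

Flow: 78 L/min ÷ 60 = 1.3 L/s.
PIP = Vt/C + R·V̇ + PEEP (constant-flow equation of motion).
Only the elastic term changes: ΔPIP = ΔVt / C = (375 − 440) / 62.9 = -1.033 cmH2O.
Original PIP = 440/62.9 + 11.5×1.3 + 7 = 28.945 cmH2O; new PIP = 28.945 + (-1.033) = 27.912 cmH2O.

27.9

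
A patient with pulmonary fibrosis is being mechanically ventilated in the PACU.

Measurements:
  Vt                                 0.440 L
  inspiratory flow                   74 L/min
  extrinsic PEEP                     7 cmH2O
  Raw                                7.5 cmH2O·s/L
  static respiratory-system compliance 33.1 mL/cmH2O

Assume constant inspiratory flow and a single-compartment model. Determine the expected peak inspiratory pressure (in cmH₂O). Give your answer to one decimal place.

29.5

Flow: 74 L/min ÷ 60 = 1.2333 L/s.
Equation of motion (constant flow): PIP = Vt/C + R·V̇ + PEEP.
PIP = 440/33.1 + 7.5×1.2333 + 7 = 13.293 + 9.25 + 7 = 29.543 cmH2O.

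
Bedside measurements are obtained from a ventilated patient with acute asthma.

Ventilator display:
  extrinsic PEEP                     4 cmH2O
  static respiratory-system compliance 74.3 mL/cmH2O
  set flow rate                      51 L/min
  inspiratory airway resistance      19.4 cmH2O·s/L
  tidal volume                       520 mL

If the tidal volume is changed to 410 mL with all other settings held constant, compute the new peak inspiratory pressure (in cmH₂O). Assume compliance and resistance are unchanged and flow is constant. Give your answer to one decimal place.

Flow: 51 L/min ÷ 60 = 0.85 L/s.
PIP = Vt/C + R·V̇ + PEEP (constant-flow equation of motion).
Only the elastic term changes: ΔPIP = ΔVt / C = (410 − 520) / 74.3 = -1.48 cmH2O.
Original PIP = 520/74.3 + 19.4×0.85 + 4 = 27.489 cmH2O; new PIP = 27.489 + (-1.48) = 26.009 cmH2O.

26.0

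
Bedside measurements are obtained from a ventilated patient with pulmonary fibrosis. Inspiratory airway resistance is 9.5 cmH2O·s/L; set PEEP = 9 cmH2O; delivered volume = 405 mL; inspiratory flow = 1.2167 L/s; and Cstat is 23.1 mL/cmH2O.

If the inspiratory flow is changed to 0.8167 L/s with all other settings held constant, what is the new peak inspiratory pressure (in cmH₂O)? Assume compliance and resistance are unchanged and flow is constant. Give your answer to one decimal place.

34.3

PIP = Vt/C + R·V̇ + PEEP (constant-flow equation of motion).
Only the resistive term changes: ΔPIP = R × ΔV̇ = 9.5 × (0.8167 − 1.2167) = 9.5 × -0.4 = -3.8 cmH2O.
Original PIP = 405/23.1 + 9.5×1.2167 + 9 = 38.091 cmH2O; new PIP = 38.091 + (-3.8) = 34.291 cmH2O.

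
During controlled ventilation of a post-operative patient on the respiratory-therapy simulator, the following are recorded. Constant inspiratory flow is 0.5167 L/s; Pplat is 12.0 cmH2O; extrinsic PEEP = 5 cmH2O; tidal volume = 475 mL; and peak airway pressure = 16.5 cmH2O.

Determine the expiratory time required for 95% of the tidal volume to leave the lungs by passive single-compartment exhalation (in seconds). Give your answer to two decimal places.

R = (PIP − Pplat)/V̇ = (16.5 − 12.0) / 0.5167 = 4.5/0.5167 = 8.709 cmH2O·s/L.
C = Vt/(Pplat − PEEP) = 475.0 / (12.0 − 5) = 475.0/7.0 = 67.857 mL/cmH2O.
τ = R × C = 8.709 × 0.06786 L/cmH2O = 0.591 s.
t = −τ·ln(1 − 0.95) = −0.591·ln(0.05) = 1.77 s.

1.77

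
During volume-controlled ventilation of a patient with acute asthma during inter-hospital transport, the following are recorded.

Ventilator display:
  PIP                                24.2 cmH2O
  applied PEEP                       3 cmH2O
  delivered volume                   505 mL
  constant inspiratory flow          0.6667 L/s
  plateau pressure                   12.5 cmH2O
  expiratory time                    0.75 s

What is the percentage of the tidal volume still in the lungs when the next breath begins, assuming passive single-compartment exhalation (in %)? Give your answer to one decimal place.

44.8

R = (PIP − Pplat)/V̇ = (24.2 − 12.5) / 0.6667 = 11.7/0.6667 = 17.549 cmH2O·s/L.
C = Vt/(Pplat − PEEP) = 505.0 / (12.5 − 3) = 505.0/9.5 = 53.158 mL/cmH2O.
τ = R × C = 17.549 × 0.05316 L/cmH2O = 0.9329 s.
Fraction remaining at end-expiration = e^(−Te/τ) = e^(−0.75/0.9329) = 0.4476 → 44.76%.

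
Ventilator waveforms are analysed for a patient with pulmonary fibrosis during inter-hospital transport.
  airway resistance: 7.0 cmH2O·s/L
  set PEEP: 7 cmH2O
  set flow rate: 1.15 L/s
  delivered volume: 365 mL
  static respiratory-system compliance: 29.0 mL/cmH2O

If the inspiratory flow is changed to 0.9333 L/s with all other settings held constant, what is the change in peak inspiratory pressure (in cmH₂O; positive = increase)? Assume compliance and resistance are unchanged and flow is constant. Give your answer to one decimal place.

-1.5

PIP = Vt/C + R·V̇ + PEEP (constant-flow equation of motion).
Only the resistive term changes: ΔPIP = R × ΔV̇ = 7.0 × (0.9333 − 1.15) = 7.0 × -0.2167 = -1.517 cmH2O.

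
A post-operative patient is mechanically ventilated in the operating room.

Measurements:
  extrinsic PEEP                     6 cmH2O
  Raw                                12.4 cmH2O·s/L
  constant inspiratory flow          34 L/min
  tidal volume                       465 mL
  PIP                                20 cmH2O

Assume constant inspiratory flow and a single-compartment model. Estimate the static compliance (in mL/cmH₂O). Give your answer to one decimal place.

Flow: 34 L/min ÷ 60 = 0.5667 L/s.
Equation of motion (constant flow): PIP = Vt/C + R·V̇ + PEEP.
Vt/C = PIP − R·V̇ − PEEP = 20 − 12.4×0.5667 − 6 = 20 − 7.027 − 6 = 6.973 cmH2O.
C = Vt / 6.973 = 465 / 6.973 = 66.686 mL/cmH2O.

66.7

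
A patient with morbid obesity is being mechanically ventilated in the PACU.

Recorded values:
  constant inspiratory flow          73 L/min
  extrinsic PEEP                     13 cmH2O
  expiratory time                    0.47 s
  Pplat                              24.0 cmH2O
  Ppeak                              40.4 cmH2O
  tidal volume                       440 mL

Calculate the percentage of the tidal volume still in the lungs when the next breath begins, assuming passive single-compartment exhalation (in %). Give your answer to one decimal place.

Flow: 73 L/min ÷ 60 = 1.2167 L/s.
R = (PIP − Pplat)/V̇ = (40.4 − 24.0) / 1.2167 = 16.4/1.2167 = 13.479 cmH2O·s/L.
C = Vt/(Pplat − PEEP) = 440.0 / (24.0 − 13) = 440.0/11.0 = 40.0 mL/cmH2O.
τ = R × C = 13.479 × 0.04 L/cmH2O = 0.5392 s.
Fraction remaining at end-expiration = e^(−Te/τ) = e^(−0.47/0.5392) = 0.4183 → 41.83%.

41.8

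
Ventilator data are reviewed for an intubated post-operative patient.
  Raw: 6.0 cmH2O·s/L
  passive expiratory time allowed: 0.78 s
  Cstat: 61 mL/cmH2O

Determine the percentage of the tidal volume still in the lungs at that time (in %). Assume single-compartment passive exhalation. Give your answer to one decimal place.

τ = R × C = 6.0 × 61 mL/cmH2O = 6.0 × 0.061 L/cmH2O = 0.366 s.
Passive exhalation: V(t)/V₀ = e^(−t/τ) = e^(−0.78/0.366) = 0.1187.
Fraction remaining = 0.1187 → 11.87%.

11.9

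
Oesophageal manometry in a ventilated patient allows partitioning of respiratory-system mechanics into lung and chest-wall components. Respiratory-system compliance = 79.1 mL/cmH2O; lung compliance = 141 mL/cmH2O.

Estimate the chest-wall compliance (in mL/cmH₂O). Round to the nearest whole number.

180

1/Ccw = 1/Crs − 1/CL.
1/Ccw = 1/79.1 − 1/141 = 0.00555.
Ccw = 180.18 mL/cmH2O.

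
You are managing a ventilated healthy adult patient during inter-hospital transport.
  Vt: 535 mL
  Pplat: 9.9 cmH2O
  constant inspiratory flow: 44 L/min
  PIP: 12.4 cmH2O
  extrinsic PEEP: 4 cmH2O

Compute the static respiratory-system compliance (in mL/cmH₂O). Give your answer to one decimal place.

90.7

Cstat = Vt / (Pplat − PEEP) = 535 / (9.9 − 4) = 535 / 5.9 = 90.678 mL/cmH2O.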